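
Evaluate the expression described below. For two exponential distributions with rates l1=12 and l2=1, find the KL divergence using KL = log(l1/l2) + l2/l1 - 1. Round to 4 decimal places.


KL divergence for exponential family:
KL = log(l1/l2) + l2/l1 - 1.
log(12/1) = 2.484907.
1/12 = 0.083333.
KL = 2.484907 + 0.083333 - 1 = 1.5682

1.5682


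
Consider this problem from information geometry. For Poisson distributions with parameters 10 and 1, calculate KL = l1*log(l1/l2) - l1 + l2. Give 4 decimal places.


KL divergence for Poisson:
KL = l1*log(l1/l2) - l1 + l2.
l1 = 10, l2 = 1.
log(10/1) = 2.302585.
l1*log(l1/l2) = 10 * 2.302585 = 23.025851.
KL = 23.025851 - 10 + 1 = 14.0259

14.0259


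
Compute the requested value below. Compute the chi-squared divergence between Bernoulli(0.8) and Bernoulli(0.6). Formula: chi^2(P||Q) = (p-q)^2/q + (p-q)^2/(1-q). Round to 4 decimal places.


Chi-squared divergence between Bernoulli distributions:
chi^2 = (p-q)^2/q + (p-q)^2/(1-q).
p = 0.8, q = 0.6, p-q = 0.2.
(p-q)^2 = 0.04.
term1 = 0.04/0.6 = 0.066667.
term2 = 0.04/0.4 = 0.1.
chi^2 = 0.066667 + 0.1 = 0.1667

0.1667


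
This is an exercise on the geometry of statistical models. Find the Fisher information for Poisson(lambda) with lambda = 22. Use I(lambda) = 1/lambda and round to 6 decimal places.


Fisher information for Poisson: I(lambda) = 1/lambda.
lambda = 22.
I(lambda) = 1/22 = 0.045455

0.045455


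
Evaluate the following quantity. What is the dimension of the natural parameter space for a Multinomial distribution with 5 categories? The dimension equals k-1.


Exponential family dimension calculation:
For Multinomial with k=5 categories, dim = k-1 = 4.

4


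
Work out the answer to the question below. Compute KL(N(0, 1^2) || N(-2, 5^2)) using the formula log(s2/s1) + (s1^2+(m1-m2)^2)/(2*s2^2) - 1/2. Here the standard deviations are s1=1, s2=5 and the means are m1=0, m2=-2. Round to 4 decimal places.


KL divergence between normal distributions:
KL = log(s2/s1) + (s1^2 + (m1-m2)^2)/(2*s2^2) - 1/2.
log(5/1) = 1.609438.
(1^2 + (0--2)^2)/(2*5^2) = (1 + 4)/50 = 0.1.
KL = 1.609438 + 0.1 - 0.5 = 1.2094

1.2094


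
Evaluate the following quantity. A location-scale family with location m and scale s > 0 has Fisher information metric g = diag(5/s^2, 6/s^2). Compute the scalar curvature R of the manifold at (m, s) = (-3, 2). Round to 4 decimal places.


The metric has the form g = (A dm^2 + B ds^2)/s^2 with A = 5, B = 6.
Substitute u = sqrt(A/B)*m: g = B*(du^2 + ds^2)/s^2, i.e. B times the
Poincare upper half-plane metric, which has constant Gaussian curvature -1.
Scaling a 2D metric by a constant c divides the Gaussian curvature by c,
so K = -1/B = -1/(6) = -0.1667 everywhere (the point (m, s) = (-3, 2) is irrelevant:
the curvature is constant).
Scalar curvature in dimension 2: R = 2K = -2/(6) = -0.3333.

-0.3333


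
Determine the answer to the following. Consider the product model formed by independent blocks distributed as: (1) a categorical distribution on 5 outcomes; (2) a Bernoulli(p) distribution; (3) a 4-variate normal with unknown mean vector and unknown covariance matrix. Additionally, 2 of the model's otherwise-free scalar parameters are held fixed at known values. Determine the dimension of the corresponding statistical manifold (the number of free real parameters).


The dimension of a statistical manifold equals the number of free
(independent) real parameters of the model. For a product of independent
blocks the parameter counts add.
- categorical on 5 outcomes (probabilities sum to 1): 5-1 = 4.
- Bernoulli (p): 1.
- 4-variate normal: 4 (mean) + 4*5/2 = 10 (symmetric covariance) = 14.
Total = 4 + 1 + 14 = 19.
2 parameter(s) fixed at known values: 19 - 2 = 17.
Dimension = 17

17


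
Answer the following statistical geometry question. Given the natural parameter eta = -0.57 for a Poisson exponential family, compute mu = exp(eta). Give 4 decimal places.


Expectation parameter for Poisson exponential family:
mu = exp(eta).
eta = -0.57.
mu = exp(-0.57) = 0.5655

0.5655


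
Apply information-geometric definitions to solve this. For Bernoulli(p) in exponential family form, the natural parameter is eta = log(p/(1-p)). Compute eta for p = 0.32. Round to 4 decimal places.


Natural parameter for Bernoulli: eta = log(p/(1-p)).
p = 0.32, 1-p = 0.68.
p/(1-p) = 0.470588.
eta = log(0.470588) = -0.7538

-0.7538


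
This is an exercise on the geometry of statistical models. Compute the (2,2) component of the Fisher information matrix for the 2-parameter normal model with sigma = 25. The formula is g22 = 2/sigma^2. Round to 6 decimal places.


For the 2-parameter normal family, the Fisher metric has:
  g11 = 1/sigma^2, g22 = 2/sigma^2.
sigma = 25, sigma^2 = 625.
g22 = 0.003200

0.003200


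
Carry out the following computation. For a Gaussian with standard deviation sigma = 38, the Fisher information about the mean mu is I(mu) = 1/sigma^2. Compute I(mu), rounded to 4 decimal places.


The Fisher information for the mean of a normal distribution is I(mu) = 1/sigma^2.
sigma = 38, so sigma^2 = 1444.
I(mu) = 1/1444 = 0.0007

0.0007


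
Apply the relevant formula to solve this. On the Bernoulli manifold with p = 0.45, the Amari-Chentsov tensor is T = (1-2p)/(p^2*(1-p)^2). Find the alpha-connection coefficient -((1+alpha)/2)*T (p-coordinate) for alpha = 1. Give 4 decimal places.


Skewness (Amari-Chentsov) tensor: T = (1-2p)/(p^2*(1-p)^2).
p = 0.45, 1-2p = 0.1, p^2 = 0.2025, (1-p)^2 = 0.3025.
T = 0.1/(0.2025 * 0.3025) = 1.632486.
In the p-coordinate, Gamma^(alpha) = Gamma^(0) - (alpha/2)*T with Gamma^(0) = (1/2)*g'(p) = -T/2,
so Gamma^(alpha) = -((1+alpha)/2)*T.
alpha = 1, -(1+alpha)/2 = -1.0.
Gamma = -1.0 * 1.632486 = -1.6325

-1.6325


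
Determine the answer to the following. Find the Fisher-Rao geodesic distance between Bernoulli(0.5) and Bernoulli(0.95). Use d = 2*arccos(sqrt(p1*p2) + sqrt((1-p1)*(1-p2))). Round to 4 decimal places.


Geodesic distance on Bernoulli manifold:
d(p1,p2) = 2*arccos(sqrt(p1*p2) + sqrt((1-p1)*(1-p2))).
sqrt(p1*p2) = sqrt(0.5*0.95) = 0.689202.
sqrt((1-p1)*(1-p2)) = sqrt(0.5*0.05) = 0.158114.
arg = 0.689202 + 0.158114 = 0.847316.
d = 2*arccos(0.847316) = 1.1198

1.1198


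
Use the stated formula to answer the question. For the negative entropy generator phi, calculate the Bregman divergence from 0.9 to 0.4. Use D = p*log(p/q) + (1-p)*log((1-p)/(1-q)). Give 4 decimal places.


Bregman divergence with negative entropy generator:
D = p*log(p/q) + (1-p)*log((1-p)/(1-q)).
p = 0.9, q = 0.4.
p*log(p/q) = 0.9*log(0.9/0.4) = 0.729837.
(1-p)*log((1-p)/(1-q)) = 0.1*log(0.1/0.6) = -0.179176.
D = 0.729837 + -0.179176 = 0.5507

0.5507


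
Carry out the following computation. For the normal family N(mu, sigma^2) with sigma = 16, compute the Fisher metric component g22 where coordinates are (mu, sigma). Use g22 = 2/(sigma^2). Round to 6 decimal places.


For the 2-parameter normal family, the Fisher metric has:
  g11 = 1/sigma^2, g22 = 2/sigma^2.
sigma = 16, sigma^2 = 256.
g22 = 0.007813

0.007813


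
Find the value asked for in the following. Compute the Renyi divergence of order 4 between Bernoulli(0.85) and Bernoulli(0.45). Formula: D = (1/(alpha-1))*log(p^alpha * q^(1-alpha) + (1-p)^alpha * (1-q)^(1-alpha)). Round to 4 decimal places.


Renyi divergence of order alpha between Bernoulli distributions:
D = (1/(alpha-1))*log(p^alpha * q^(1-alpha) + (1-p)^alpha * (1-q)^(1-alpha)).
alpha = 4, p = 0.85, q = 0.45.
p^alpha * q^(1-alpha) = 0.85^4 * 0.45^-3 = 5.728464.
(1-p)^alpha * (1-q)^(1-alpha) = 0.15^4 * 0.55^-3 = 0.003043.
sum = 5.728464 + 0.003043 = 5.731506.
D = (1/3)*log(5.731506) = 0.5820

0.5820


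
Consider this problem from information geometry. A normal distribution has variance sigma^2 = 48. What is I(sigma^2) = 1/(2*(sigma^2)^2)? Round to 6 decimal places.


Fisher information for variance: I(sigma^2) = 1/(2*sigma^4).
sigma^2 = 48, so sigma^4 = 2304.
I = 1/(2*2304) = 1/4608 = 0.000217

0.000217


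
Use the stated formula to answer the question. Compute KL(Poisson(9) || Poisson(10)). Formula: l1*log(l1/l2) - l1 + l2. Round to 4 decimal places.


KL divergence for Poisson:
KL = l1*log(l1/l2) - l1 + l2.
l1 = 9, l2 = 10.
log(9/10) = -0.105361.
l1*log(l1/l2) = 9 * -0.105361 = -0.948245.
KL = -0.948245 - 9 + 10 = 0.0518

0.0518


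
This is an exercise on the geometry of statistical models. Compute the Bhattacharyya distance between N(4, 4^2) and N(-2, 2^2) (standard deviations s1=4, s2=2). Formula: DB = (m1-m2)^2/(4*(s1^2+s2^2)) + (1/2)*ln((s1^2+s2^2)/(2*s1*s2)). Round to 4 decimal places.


Bhattacharyya distance between two Gaussians:
DB = (m1-m2)^2/(4*(s1^2+s2^2)) + (1/2)*ln((s1^2+s2^2)/(2*s1*s2)).
(m1-m2)^2 = (6)^2 = 36.
s1^2+s2^2 = 16 + 4 = 20.
term1 = 36/80 = 0.45.
term2 = 0.5*ln(20/16.0) = 0.111572.
DB = 0.45 + 0.111572 = 0.5616

0.5616


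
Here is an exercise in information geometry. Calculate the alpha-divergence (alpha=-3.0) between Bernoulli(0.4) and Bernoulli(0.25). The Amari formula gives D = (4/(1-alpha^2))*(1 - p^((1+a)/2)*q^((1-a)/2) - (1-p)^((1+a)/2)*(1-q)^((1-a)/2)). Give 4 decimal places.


Amari alpha-divergence:
D = (4/(1-alpha^2))*(1 - p^((1+a)/2)*q^((1-a)/2) - (1-p)^((1+a)/2)*(1-q)^((1-a)/2)).
alpha = -3.0, p = 0.4, q = 0.25.
e1 = (1+alpha)/2 = -1.0, e2 = (1-alpha)/2 = 2.0.
t1 = p^e1 * q^e2 = 0.4^-1.0 * 0.25^2.0 = 0.15625.
t2 = (1-p)^e1 * (1-q)^e2 = 0.6^-1.0 * 0.75^2.0 = 0.9375.
4/(1-alpha^2) = -0.5.
D = -0.5*(1 - 0.15625 - 0.9375) = 0.0469

0.0469


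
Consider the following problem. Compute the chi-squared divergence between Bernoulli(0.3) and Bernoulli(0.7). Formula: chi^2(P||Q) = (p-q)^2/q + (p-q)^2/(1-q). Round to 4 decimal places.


Chi-squared divergence between Bernoulli distributions:
chi^2 = (p-q)^2/q + (p-q)^2/(1-q).
p = 0.3, q = 0.7, p-q = -0.4.
(p-q)^2 = 0.16.
term1 = 0.16/0.7 = 0.228571.
term2 = 0.16/0.3 = 0.533333.
chi^2 = 0.228571 + 0.533333 = 0.7619

0.7619


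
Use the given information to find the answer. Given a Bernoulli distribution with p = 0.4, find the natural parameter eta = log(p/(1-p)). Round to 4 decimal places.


Natural parameter for Bernoulli: eta = log(p/(1-p)).
p = 0.4, 1-p = 0.6.
p/(1-p) = 0.666667.
eta = log(0.666667) = -0.4055

-0.4055


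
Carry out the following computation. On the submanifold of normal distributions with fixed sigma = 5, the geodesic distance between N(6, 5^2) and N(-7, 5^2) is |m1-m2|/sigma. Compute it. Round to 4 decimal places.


On the fixed-variance normal subfamily, geodesic distance = |m1-m2|/sigma.
|6 - -7| = 13.
sigma = 5.
d = 13/5 = 2.6000

2.6000


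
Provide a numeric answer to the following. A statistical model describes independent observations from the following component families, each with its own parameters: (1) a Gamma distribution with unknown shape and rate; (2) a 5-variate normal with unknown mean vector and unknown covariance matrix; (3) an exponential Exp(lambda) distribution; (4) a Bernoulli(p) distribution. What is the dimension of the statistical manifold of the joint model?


The dimension of a statistical manifold equals the number of free
(independent) real parameters of the model. For a product of independent
blocks the parameter counts add.
- Gamma (shape, rate): 2.
- 5-variate normal: 5 (mean) + 5*6/2 = 15 (symmetric covariance) = 20.
- exponential (lambda): 1.
- Bernoulli (p): 1.
Total = 2 + 20 + 1 + 1 = 24.
Dimension = 24

24


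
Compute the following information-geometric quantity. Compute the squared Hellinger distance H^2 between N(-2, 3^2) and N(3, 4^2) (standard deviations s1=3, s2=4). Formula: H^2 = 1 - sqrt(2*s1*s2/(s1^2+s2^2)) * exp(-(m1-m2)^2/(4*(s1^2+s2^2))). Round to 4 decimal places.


Squared Hellinger distance for Gaussians:
H^2 = 1 - sqrt(2*s1*s2/(s1^2+s2^2)) * exp(-(m1-m2)^2/(4*(s1^2+s2^2))).
s1^2 = 9, s2^2 = 16, s1^2+s2^2 = 25.
sqrt(2*3*4/(25)) = 0.979796.
(m1-m2)^2 = (-5)^2 = 25.
exp(-25/(4*25)) = exp(-0.25) = 0.778801.
H^2 = 1 - 0.979796*0.778801 = 0.2369

0.2369


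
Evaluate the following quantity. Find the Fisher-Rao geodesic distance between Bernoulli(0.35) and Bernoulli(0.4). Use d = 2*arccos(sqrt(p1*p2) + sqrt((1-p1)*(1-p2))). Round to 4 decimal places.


Geodesic distance on Bernoulli manifold:
d(p1,p2) = 2*arccos(sqrt(p1*p2) + sqrt((1-p1)*(1-p2))).
sqrt(p1*p2) = sqrt(0.35*0.4) = 0.374166.
sqrt((1-p1)*(1-p2)) = sqrt(0.65*0.6) = 0.6245.
arg = 0.374166 + 0.6245 = 0.998666.
d = 2*arccos(0.998666) = 0.1033

0.1033


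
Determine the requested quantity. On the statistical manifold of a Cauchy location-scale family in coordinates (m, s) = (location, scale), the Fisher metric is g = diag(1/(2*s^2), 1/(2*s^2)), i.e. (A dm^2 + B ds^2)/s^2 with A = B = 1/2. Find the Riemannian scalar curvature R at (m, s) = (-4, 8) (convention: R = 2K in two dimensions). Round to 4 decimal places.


The metric has the form g = (A dm^2 + B ds^2)/s^2 with A = 1/2, B = 1/2.
Substitute u = sqrt(A/B)*m: g = B*(du^2 + ds^2)/s^2, i.e. B times the
Poincare upper half-plane metric, which has constant Gaussian curvature -1.
Scaling a 2D metric by a constant c divides the Gaussian curvature by c,
so K = -1/B = -1/(1/2) = -2.0000 everywhere (the point (m, s) = (-4, 8) is irrelevant:
the curvature is constant).
Scalar curvature in dimension 2: R = 2K = -2/(1/2) = -4.0000.

-4.0000


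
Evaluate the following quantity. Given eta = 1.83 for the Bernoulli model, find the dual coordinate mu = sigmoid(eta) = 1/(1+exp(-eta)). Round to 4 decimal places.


Dual coordinate (expectation parameter) for Bernoulli:
mu = 1/(1+exp(-eta)).
eta = 1.83.
exp(-eta) = exp(-1.83) = 0.160414.
mu = 1/(1+0.160414) = 0.8618

0.8618


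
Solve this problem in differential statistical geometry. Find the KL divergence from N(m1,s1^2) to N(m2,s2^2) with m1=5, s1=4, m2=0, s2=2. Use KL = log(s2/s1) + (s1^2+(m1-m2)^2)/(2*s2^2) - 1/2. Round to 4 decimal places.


KL divergence between normal distributions:
KL = log(s2/s1) + (s1^2 + (m1-m2)^2)/(2*s2^2) - 1/2.
log(2/4) = -0.693147.
(4^2 + (5-0)^2)/(2*2^2) = (16 + 25)/8 = 5.125.
KL = -0.693147 + 5.125 - 0.5 = 3.9319

3.9319


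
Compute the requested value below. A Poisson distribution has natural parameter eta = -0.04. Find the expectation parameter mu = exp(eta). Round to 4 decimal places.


Expectation parameter for Poisson exponential family:
mu = exp(eta).
eta = -0.04.
mu = exp(-0.04) = 0.9608

0.9608


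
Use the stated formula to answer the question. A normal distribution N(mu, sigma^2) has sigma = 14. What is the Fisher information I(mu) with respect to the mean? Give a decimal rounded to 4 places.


The Fisher information for the mean of a normal distribution is I(mu) = 1/sigma^2.
sigma = 14, so sigma^2 = 196.
I(mu) = 1/196 = 0.0051

0.0051


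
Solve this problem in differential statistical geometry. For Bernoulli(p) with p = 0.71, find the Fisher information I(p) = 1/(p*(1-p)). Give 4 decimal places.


For Bernoulli(p), Fisher information is I(p) = 1/(p*(1-p)).
p = 0.71, 1-p = 0.29.
p*(1-p) = 0.2059.
I(p) = 1/0.2059 = 4.8567

4.8567


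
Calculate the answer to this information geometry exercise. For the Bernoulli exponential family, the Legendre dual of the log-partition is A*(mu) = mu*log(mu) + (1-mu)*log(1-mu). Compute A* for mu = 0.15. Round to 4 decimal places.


Legendre transform for Bernoulli:
A*(mu) = mu*log(mu) + (1-mu)*log(1-mu).
mu = 0.15, 1-mu = 0.85.
mu*log(mu) = 0.15*log(0.15) = -0.284568.
(1-mu)*log(1-mu) = 0.85*log(0.85) = -0.138141.
A* = -0.284568 + -0.138141 = -0.4227

-0.4227


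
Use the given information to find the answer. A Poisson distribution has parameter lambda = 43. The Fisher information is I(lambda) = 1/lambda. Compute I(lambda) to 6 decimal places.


Fisher information for Poisson: I(lambda) = 1/lambda.
lambda = 43.
I(lambda) = 1/43 = 0.023256

0.023256


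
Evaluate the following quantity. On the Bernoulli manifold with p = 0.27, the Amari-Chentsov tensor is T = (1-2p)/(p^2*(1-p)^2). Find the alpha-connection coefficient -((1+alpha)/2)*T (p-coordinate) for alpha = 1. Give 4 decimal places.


Skewness (Amari-Chentsov) tensor: T = (1-2p)/(p^2*(1-p)^2).
p = 0.27, 1-2p = 0.46, p^2 = 0.0729, (1-p)^2 = 0.5329.
T = 0.46/(0.0729 * 0.5329) = 11.840896.
In the p-coordinate, Gamma^(alpha) = Gamma^(0) - (alpha/2)*T with Gamma^(0) = (1/2)*g'(p) = -T/2,
so Gamma^(alpha) = -((1+alpha)/2)*T.
alpha = 1, -(1+alpha)/2 = -1.0.
Gamma = -1.0 * 11.840896 = -11.8409

-11.8409


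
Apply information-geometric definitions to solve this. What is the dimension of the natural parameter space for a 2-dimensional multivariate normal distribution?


Exponential family dimension calculation:
For 2-dim MVN: mean has 2 params, covariance has 2*3/2 = 3 unique entries.
Total dim = 2 + 3 = 5.

5


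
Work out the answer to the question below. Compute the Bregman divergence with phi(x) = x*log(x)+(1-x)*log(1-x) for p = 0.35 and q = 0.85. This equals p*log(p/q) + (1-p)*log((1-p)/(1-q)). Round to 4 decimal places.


Bregman divergence with negative entropy generator:
D = p*log(p/q) + (1-p)*log((1-p)/(1-q)).
p = 0.35, q = 0.85.
p*log(p/q) = 0.35*log(0.35/0.85) = -0.310556.
(1-p)*log((1-p)/(1-q)) = 0.65*log(0.65/0.15) = 0.953119.
D = -0.310556 + 0.953119 = 0.6426

0.6426


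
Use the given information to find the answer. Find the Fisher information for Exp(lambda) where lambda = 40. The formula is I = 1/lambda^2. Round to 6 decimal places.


Fisher information for exponential: I(lambda) = 1/lambda^2.
lambda = 40, lambda^2 = 1600.
I = 1/1600 = 0.000625

0.000625


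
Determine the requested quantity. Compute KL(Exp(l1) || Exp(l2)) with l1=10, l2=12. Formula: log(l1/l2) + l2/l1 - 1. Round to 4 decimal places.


KL divergence for exponential family:
KL = log(l1/l2) + l2/l1 - 1.
log(10/12) = -0.182322.
12/10 = 1.2.
KL = -0.182322 + 1.2 - 1 = 0.0177

0.0177


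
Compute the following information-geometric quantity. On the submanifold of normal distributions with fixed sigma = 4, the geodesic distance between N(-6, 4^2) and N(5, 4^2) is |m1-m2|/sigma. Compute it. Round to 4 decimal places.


On the fixed-variance normal subfamily, geodesic distance = |m1-m2|/sigma.
|-6 - 5| = 11.
sigma = 4.
d = 11/4 = 2.7500

2.7500


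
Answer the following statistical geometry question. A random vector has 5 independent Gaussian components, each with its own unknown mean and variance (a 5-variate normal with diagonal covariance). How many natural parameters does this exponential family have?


Exponential family dimension calculation:
Each univariate normal has two natural parameters (mu/sigma^2 and -1/(2 sigma^2)).
With 5 independent components, dim = 2 * 5 = 10.

10


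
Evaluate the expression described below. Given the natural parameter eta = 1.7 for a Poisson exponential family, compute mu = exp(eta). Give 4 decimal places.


Expectation parameter for Poisson exponential family:
mu = exp(eta).
eta = 1.7.
mu = exp(1.7) = 5.4739

5.4739


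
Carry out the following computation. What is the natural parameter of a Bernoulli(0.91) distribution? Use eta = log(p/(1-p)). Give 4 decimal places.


Natural parameter for Bernoulli: eta = log(p/(1-p)).
p = 0.91, 1-p = 0.09.
p/(1-p) = 10.111111.
eta = log(10.111111) = 2.3136

2.3136


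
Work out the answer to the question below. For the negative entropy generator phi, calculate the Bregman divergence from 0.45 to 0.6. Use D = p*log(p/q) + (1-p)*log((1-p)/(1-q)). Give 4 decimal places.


Bregman divergence with negative entropy generator:
D = p*log(p/q) + (1-p)*log((1-p)/(1-q)).
p = 0.45, q = 0.6.
p*log(p/q) = 0.45*log(0.45/0.6) = -0.129457.
(1-p)*log((1-p)/(1-q)) = 0.55*log(0.55/0.4) = 0.17515.
D = -0.129457 + 0.17515 = 0.0457

0.0457


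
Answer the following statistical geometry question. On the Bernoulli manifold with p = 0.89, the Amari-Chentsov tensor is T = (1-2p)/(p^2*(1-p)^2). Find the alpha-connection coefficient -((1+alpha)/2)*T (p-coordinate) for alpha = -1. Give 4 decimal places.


Skewness (Amari-Chentsov) tensor: T = (1-2p)/(p^2*(1-p)^2).
p = 0.89, 1-2p = -0.78, p^2 = 0.7921, (1-p)^2 = 0.0121.
T = -0.78/(0.7921 * 0.0121) = -81.382161.
In the p-coordinate, Gamma^(alpha) = Gamma^(0) - (alpha/2)*T with Gamma^(0) = (1/2)*g'(p) = -T/2,
so Gamma^(alpha) = -((1+alpha)/2)*T.
alpha = -1, -(1+alpha)/2 = 0.0.
Gamma = 0.0 * -81.382161 = 0.0000

0.0000


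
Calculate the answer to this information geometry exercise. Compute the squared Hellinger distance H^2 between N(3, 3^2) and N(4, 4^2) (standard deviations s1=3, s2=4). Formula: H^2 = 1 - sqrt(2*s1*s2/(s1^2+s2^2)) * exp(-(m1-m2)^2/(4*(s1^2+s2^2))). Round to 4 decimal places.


Squared Hellinger distance for Gaussians:
H^2 = 1 - sqrt(2*s1*s2/(s1^2+s2^2)) * exp(-(m1-m2)^2/(4*(s1^2+s2^2))).
s1^2 = 9, s2^2 = 16, s1^2+s2^2 = 25.
sqrt(2*3*4/(25)) = 0.979796.
(m1-m2)^2 = (-1)^2 = 1.
exp(-1/(4*25)) = exp(-0.01) = 0.99005.
H^2 = 1 - 0.979796*0.99005 = 0.0300

0.0300


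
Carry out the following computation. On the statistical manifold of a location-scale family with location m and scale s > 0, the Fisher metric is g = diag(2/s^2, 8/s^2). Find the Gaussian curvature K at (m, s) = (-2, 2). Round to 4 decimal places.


The metric has the form g = (A dm^2 + B ds^2)/s^2 with A = 2, B = 8.
Substitute u = sqrt(A/B)*m: g = B*(du^2 + ds^2)/s^2, i.e. B times the
Poincare upper half-plane metric, which has constant Gaussian curvature -1.
Scaling a 2D metric by a constant c divides the Gaussian curvature by c,
so K = -1/B = -1/(8) = -0.1250 everywhere (the point (m, s) = (-2, 2) is irrelevant:
the curvature is constant).
The requested Gaussian curvature is K = -0.1250.

-0.1250


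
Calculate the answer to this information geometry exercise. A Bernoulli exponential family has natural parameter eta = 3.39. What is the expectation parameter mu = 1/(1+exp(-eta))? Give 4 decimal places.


Dual coordinate (expectation parameter) for Bernoulli:
mu = 1/(1+exp(-eta)).
eta = 3.39.
exp(-eta) = exp(-3.39) = 0.033709.
mu = 1/(1+0.033709) = 0.9674

0.9674


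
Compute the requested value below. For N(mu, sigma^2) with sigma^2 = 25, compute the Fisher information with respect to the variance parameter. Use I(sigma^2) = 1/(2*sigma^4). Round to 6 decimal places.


Fisher information for variance: I(sigma^2) = 1/(2*sigma^4).
sigma^2 = 25, so sigma^4 = 625.
I = 1/(2*625) = 1/1250 = 0.000800

0.000800


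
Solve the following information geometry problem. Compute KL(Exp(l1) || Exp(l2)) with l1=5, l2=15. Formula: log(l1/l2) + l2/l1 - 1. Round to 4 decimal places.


KL divergence for exponential family:
KL = log(l1/l2) + l2/l1 - 1.
log(5/15) = -1.098612.
15/5 = 3.0.
KL = -1.098612 + 3.0 - 1 = 0.9014

0.9014


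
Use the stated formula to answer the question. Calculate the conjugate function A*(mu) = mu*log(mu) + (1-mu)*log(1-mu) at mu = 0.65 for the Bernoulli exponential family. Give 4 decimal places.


Legendre transform for Bernoulli:
A*(mu) = mu*log(mu) + (1-mu)*log(1-mu).
mu = 0.65, 1-mu = 0.35.
mu*log(mu) = 0.65*log(0.65) = -0.280009.
(1-mu)*log(1-mu) = 0.35*log(0.35) = -0.367438.
A* = -0.280009 + -0.367438 = -0.6474

-0.6474


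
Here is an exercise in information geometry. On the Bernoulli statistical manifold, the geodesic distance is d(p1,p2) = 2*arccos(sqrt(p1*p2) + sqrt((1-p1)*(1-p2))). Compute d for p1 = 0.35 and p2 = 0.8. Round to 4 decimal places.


Geodesic distance on Bernoulli manifold:
d(p1,p2) = 2*arccos(sqrt(p1*p2) + sqrt((1-p1)*(1-p2))).
sqrt(p1*p2) = sqrt(0.35*0.8) = 0.52915.
sqrt((1-p1)*(1-p2)) = sqrt(0.65*0.2) = 0.360555.
arg = 0.52915 + 0.360555 = 0.889705.
d = 2*arccos(0.889705) = 0.9482

0.9482


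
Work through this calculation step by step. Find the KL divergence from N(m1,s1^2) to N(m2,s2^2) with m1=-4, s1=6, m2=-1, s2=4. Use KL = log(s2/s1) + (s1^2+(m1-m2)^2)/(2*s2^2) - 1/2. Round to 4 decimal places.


KL divergence between normal distributions:
KL = log(s2/s1) + (s1^2 + (m1-m2)^2)/(2*s2^2) - 1/2.
log(4/6) = -0.405465.
(6^2 + (-4--1)^2)/(2*4^2) = (36 + 9)/32 = 1.40625.
KL = -0.405465 + 1.40625 - 0.5 = 0.5008

0.5008


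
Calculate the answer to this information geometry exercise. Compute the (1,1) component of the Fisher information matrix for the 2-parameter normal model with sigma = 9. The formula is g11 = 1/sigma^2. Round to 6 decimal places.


For the 2-parameter normal family, the Fisher metric has:
  g11 = 1/sigma^2, g22 = 2/sigma^2.
sigma = 9, sigma^2 = 81.
g11 = 0.012346

0.012346


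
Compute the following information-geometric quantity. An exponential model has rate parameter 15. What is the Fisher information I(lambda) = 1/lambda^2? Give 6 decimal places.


Fisher information for exponential: I(lambda) = 1/lambda^2.
lambda = 15, lambda^2 = 225.
I = 1/225 = 0.004444

0.004444


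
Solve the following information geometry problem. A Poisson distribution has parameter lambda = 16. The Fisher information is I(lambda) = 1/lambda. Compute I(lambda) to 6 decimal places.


Fisher information for Poisson: I(lambda) = 1/lambda.
lambda = 16.
I(lambda) = 1/16 = 0.062500

0.062500


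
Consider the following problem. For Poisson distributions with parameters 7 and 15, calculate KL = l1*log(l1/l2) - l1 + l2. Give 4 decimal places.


KL divergence for Poisson:
KL = l1*log(l1/l2) - l1 + l2.
l1 = 7, l2 = 15.
log(7/15) = -0.76214.
l1*log(l1/l2) = 7 * -0.76214 = -5.33498.
KL = -5.33498 - 7 + 15 = 2.6650

2.6650


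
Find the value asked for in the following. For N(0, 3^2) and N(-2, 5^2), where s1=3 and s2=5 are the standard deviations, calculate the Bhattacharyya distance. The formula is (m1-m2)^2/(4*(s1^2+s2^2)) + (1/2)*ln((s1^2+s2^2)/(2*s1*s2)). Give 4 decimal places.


Bhattacharyya distance between two Gaussians:
DB = (m1-m2)^2/(4*(s1^2+s2^2)) + (1/2)*ln((s1^2+s2^2)/(2*s1*s2)).
(m1-m2)^2 = (2)^2 = 4.
s1^2+s2^2 = 9 + 25 = 34.
term1 = 4/136 = 0.029412.
term2 = 0.5*ln(34/30.0) = 0.062582.
DB = 0.029412 + 0.062582 = 0.0920

0.0920


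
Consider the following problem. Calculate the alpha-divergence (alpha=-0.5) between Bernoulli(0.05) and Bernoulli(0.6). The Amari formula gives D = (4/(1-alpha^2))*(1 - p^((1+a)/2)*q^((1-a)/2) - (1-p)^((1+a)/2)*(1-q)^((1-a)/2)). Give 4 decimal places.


Amari alpha-divergence:
D = (4/(1-alpha^2))*(1 - p^((1+a)/2)*q^((1-a)/2) - (1-p)^((1+a)/2)*(1-q)^((1-a)/2)).
alpha = -0.5, p = 0.05, q = 0.6.
e1 = (1+alpha)/2 = 0.25, e2 = (1-alpha)/2 = 0.75.
t1 = p^e1 * q^e2 = 0.05^0.25 * 0.6^0.75 = 0.322371.
t2 = (1-p)^e1 * (1-q)^e2 = 0.95^0.25 * 0.4^0.75 = 0.496565.
4/(1-alpha^2) = 5.333333.
D = 5.333333*(1 - 0.322371 - 0.496565) = 0.9657

0.9657


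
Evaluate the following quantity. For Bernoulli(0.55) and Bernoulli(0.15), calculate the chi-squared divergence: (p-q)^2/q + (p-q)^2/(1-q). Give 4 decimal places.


Chi-squared divergence between Bernoulli distributions:
chi^2 = (p-q)^2/q + (p-q)^2/(1-q).
p = 0.55, q = 0.15, p-q = 0.4.
(p-q)^2 = 0.16.
term1 = 0.16/0.15 = 1.066667.
term2 = 0.16/0.85 = 0.188235.
chi^2 = 1.066667 + 0.188235 = 1.2549

1.2549


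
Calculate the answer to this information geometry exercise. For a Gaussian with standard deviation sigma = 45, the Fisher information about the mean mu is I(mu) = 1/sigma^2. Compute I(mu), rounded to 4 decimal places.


The Fisher information for the mean of a normal distribution is I(mu) = 1/sigma^2.
sigma = 45, so sigma^2 = 2025.
I(mu) = 1/2025 = 0.0005

0.0005


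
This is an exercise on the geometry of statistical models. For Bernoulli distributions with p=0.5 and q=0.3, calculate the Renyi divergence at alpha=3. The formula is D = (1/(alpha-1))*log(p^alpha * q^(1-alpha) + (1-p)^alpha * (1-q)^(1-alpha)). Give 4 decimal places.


Renyi divergence of order alpha between Bernoulli distributions:
D = (1/(alpha-1))*log(p^alpha * q^(1-alpha) + (1-p)^alpha * (1-q)^(1-alpha)).
alpha = 3, p = 0.5, q = 0.3.
p^alpha * q^(1-alpha) = 0.5^3 * 0.3^-2 = 1.388889.
(1-p)^alpha * (1-q)^(1-alpha) = 0.5^3 * 0.7^-2 = 0.255102.
sum = 1.388889 + 0.255102 = 1.643991.
D = (1/2)*log(1.643991) = 0.2486

0.2486


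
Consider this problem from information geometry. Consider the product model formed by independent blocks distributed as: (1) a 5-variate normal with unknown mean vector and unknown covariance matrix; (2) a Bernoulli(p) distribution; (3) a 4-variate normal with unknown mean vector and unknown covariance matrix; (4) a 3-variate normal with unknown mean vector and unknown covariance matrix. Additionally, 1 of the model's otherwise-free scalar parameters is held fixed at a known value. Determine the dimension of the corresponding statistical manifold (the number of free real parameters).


The dimension of a statistical manifold equals the number of free
(independent) real parameters of the model. For a product of independent
blocks the parameter counts add.
- 5-variate normal: 5 (mean) + 5*6/2 = 15 (symmetric covariance) = 20.
- Bernoulli (p): 1.
- 4-variate normal: 4 (mean) + 4*5/2 = 10 (symmetric covariance) = 14.
- 3-variate normal: 3 (mean) + 3*4/2 = 6 (symmetric covariance) = 9.
Total = 20 + 1 + 14 + 9 = 44.
1 parameter(s) fixed at known values: 44 - 1 = 43.
Dimension = 43

43


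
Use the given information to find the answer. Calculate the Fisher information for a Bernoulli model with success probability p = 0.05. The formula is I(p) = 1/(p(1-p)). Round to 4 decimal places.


For Bernoulli(p), Fisher information is I(p) = 1/(p*(1-p)).
p = 0.05, 1-p = 0.95.
p*(1-p) = 0.0475.
I(p) = 1/0.0475 = 21.0526

21.0526


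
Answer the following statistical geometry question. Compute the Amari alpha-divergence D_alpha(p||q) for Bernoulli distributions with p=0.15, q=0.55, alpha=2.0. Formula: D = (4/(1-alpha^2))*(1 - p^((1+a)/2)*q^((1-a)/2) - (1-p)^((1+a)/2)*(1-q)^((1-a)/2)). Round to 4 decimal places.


Amari alpha-divergence:
D = (4/(1-alpha^2))*(1 - p^((1+a)/2)*q^((1-a)/2) - (1-p)^((1+a)/2)*(1-q)^((1-a)/2)).
alpha = 2.0, p = 0.15, q = 0.55.
e1 = (1+alpha)/2 = 1.5, e2 = (1-alpha)/2 = -0.5.
t1 = p^e1 * q^e2 = 0.15^1.5 * 0.55^-0.5 = 0.078335.
t2 = (1-p)^e1 * (1-q)^e2 = 0.85^1.5 * 0.45^-0.5 = 1.168213.
4/(1-alpha^2) = -1.333333.
D = -1.333333*(1 - 0.078335 - 1.168213) = 0.3287

0.3287


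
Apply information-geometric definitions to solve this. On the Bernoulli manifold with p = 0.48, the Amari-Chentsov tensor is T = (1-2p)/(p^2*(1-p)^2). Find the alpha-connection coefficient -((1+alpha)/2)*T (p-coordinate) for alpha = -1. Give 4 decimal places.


Skewness (Amari-Chentsov) tensor: T = (1-2p)/(p^2*(1-p)^2).
p = 0.48, 1-2p = 0.04, p^2 = 0.2304, (1-p)^2 = 0.2704.
T = 0.04/(0.2304 * 0.2704) = 0.642053.
In the p-coordinate, Gamma^(alpha) = Gamma^(0) - (alpha/2)*T with Gamma^(0) = (1/2)*g'(p) = -T/2,
so Gamma^(alpha) = -((1+alpha)/2)*T.
alpha = -1, -(1+alpha)/2 = 0.0.
Gamma = 0.0 * 0.642053 = 0.0000

0.0000


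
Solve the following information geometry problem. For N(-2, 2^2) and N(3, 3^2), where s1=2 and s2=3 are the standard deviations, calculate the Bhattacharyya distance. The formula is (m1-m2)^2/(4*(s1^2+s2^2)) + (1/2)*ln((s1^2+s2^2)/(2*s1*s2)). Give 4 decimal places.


Bhattacharyya distance between two Gaussians:
DB = (m1-m2)^2/(4*(s1^2+s2^2)) + (1/2)*ln((s1^2+s2^2)/(2*s1*s2)).
(m1-m2)^2 = (-5)^2 = 25.
s1^2+s2^2 = 4 + 9 = 13.
term1 = 25/52 = 0.480769.
term2 = 0.5*ln(13/12.0) = 0.040021.
DB = 0.480769 + 0.040021 = 0.5208

0.5208


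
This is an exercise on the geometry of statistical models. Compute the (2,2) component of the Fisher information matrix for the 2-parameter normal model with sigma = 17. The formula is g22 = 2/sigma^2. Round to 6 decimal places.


For the 2-parameter normal family, the Fisher metric has:
  g11 = 1/sigma^2, g22 = 2/sigma^2.
sigma = 17, sigma^2 = 289.
g22 = 0.006920

0.006920


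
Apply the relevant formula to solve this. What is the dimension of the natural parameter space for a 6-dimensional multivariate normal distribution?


Exponential family dimension calculation:
For 6-dim MVN: mean has 6 params, covariance has 6*7/2 = 21 unique entries.
Total dim = 6 + 21 = 27.

27


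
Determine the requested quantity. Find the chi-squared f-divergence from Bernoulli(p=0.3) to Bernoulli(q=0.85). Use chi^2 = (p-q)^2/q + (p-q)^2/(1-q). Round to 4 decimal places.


Chi-squared divergence between Bernoulli distributions:
chi^2 = (p-q)^2/q + (p-q)^2/(1-q).
p = 0.3, q = 0.85, p-q = -0.55.
(p-q)^2 = 0.3025.
term1 = 0.3025/0.85 = 0.355882.
term2 = 0.3025/0.15 = 2.016667.
chi^2 = 0.355882 + 2.016667 = 2.3725

2.3725


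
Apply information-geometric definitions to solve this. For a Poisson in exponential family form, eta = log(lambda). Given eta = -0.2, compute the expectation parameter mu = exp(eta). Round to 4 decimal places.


Expectation parameter for Poisson exponential family:
mu = exp(eta).
eta = -0.2.
mu = exp(-0.2) = 0.8187

0.8187


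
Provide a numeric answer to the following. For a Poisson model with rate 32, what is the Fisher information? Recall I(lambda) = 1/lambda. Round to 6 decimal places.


Fisher information for Poisson: I(lambda) = 1/lambda.
lambda = 32.
I(lambda) = 1/32 = 0.031250

0.031250


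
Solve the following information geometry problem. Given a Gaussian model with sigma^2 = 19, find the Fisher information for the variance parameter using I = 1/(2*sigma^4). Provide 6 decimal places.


Fisher information for variance: I(sigma^2) = 1/(2*sigma^4).
sigma^2 = 19, so sigma^4 = 361.
I = 1/(2*361) = 1/722 = 0.001385

0.001385


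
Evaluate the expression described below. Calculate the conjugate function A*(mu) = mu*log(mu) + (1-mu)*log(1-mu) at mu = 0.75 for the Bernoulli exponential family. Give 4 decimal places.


Legendre transform for Bernoulli:
A*(mu) = mu*log(mu) + (1-mu)*log(1-mu).
mu = 0.75, 1-mu = 0.25.
mu*log(mu) = 0.75*log(0.75) = -0.215762.
(1-mu)*log(1-mu) = 0.25*log(0.25) = -0.346574.
A* = -0.215762 + -0.346574 = -0.5623

-0.5623


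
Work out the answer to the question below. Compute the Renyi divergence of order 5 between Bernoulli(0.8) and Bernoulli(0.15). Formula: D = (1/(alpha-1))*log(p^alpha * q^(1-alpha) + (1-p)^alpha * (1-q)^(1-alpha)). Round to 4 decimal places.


Renyi divergence of order alpha between Bernoulli distributions:
D = (1/(alpha-1))*log(p^alpha * q^(1-alpha) + (1-p)^alpha * (1-q)^(1-alpha)).
alpha = 5, p = 0.8, q = 0.15.
p^alpha * q^(1-alpha) = 0.8^5 * 0.15^-4 = 647.269136.
(1-p)^alpha * (1-q)^(1-alpha) = 0.2^5 * 0.85^-4 = 0.000613.
sum = 647.269136 + 0.000613 = 647.269749.
D = (1/4)*log(647.269749) = 1.6182

1.6182


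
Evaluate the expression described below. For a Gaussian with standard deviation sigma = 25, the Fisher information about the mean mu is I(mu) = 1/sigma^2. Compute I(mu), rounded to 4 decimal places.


The Fisher information for the mean of a normal distribution is I(mu) = 1/sigma^2.
sigma = 25, so sigma^2 = 625.
I(mu) = 1/625 = 0.0016

0.0016


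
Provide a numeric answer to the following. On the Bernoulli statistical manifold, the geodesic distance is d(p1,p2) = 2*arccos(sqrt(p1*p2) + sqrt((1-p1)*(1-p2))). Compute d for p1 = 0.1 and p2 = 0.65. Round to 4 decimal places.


Geodesic distance on Bernoulli manifold:
d(p1,p2) = 2*arccos(sqrt(p1*p2) + sqrt((1-p1)*(1-p2))).
sqrt(p1*p2) = sqrt(0.1*0.65) = 0.254951.
sqrt((1-p1)*(1-p2)) = sqrt(0.9*0.35) = 0.561249.
arg = 0.254951 + 0.561249 = 0.8162.
d = 2*arccos(0.8162) = 1.2320

1.2320


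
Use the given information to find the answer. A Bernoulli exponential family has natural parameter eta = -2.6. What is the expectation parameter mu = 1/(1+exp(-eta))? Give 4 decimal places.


Dual coordinate (expectation parameter) for Bernoulli:
mu = 1/(1+exp(-eta)).
eta = -2.6.
exp(-eta) = exp(2.6) = 13.463738.
mu = 1/(1+13.463738) = 0.0691

0.0691


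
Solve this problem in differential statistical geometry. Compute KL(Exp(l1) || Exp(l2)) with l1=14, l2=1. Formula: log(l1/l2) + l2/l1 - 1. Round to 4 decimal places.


KL divergence for exponential family:
KL = log(l1/l2) + l2/l1 - 1.
log(14/1) = 2.639057.
1/14 = 0.071429.
KL = 2.639057 + 0.071429 - 1 = 1.7105

1.7105


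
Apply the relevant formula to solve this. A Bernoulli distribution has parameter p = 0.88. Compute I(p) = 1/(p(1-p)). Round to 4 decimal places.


For Bernoulli(p), Fisher information is I(p) = 1/(p*(1-p)).
p = 0.88, 1-p = 0.12.
p*(1-p) = 0.1056.
I(p) = 1/0.1056 = 9.4697

9.4697


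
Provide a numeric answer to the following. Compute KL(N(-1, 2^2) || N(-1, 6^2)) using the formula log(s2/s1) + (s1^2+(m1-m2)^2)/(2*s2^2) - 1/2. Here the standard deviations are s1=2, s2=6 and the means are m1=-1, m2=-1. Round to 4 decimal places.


KL divergence between normal distributions:
KL = log(s2/s1) + (s1^2 + (m1-m2)^2)/(2*s2^2) - 1/2.
log(6/2) = 1.098612.
(2^2 + (-1--1)^2)/(2*6^2) = (4 + 0)/72 = 0.055556.
KL = 1.098612 + 0.055556 - 0.5 = 0.6542

0.6542


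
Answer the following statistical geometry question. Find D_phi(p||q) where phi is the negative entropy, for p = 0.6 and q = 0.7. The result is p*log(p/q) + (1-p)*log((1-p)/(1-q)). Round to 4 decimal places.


Bregman divergence with negative entropy generator:
D = p*log(p/q) + (1-p)*log((1-p)/(1-q)).
p = 0.6, q = 0.7.
p*log(p/q) = 0.6*log(0.6/0.7) = -0.09249.
(1-p)*log((1-p)/(1-q)) = 0.4*log(0.4/0.3) = 0.115073.
D = -0.09249 + 0.115073 = 0.0226

0.0226


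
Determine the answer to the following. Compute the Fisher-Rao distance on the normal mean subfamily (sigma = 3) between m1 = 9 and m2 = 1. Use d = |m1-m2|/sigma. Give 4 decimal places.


On the fixed-variance normal subfamily, geodesic distance = |m1-m2|/sigma.
|9 - 1| = 8.
sigma = 3.
d = 8/3 = 2.6667

2.6667


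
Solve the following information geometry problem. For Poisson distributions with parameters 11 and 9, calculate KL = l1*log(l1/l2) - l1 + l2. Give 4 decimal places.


KL divergence for Poisson:
KL = l1*log(l1/l2) - l1 + l2.
l1 = 11, l2 = 9.
log(11/9) = 0.200671.
l1*log(l1/l2) = 11 * 0.200671 = 2.207378.
KL = 2.207378 - 11 + 9 = 0.2074

0.2074


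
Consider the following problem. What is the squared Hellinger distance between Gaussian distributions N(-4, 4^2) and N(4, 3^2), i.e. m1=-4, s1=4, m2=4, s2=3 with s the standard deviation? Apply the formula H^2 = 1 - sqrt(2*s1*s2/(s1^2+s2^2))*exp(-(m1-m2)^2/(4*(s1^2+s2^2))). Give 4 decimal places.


Squared Hellinger distance for Gaussians:
H^2 = 1 - sqrt(2*s1*s2/(s1^2+s2^2)) * exp(-(m1-m2)^2/(4*(s1^2+s2^2))).
s1^2 = 16, s2^2 = 9, s1^2+s2^2 = 25.
sqrt(2*4*3/(25)) = 0.979796.
(m1-m2)^2 = (-8)^2 = 64.
exp(-64/(4*25)) = exp(-0.64) = 0.527292.
H^2 = 1 - 0.979796*0.527292 = 0.4834

0.4834


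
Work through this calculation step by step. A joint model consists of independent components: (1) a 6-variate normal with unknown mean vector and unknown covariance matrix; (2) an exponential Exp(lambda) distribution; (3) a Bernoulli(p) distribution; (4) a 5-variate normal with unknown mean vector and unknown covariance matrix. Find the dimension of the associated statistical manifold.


The dimension of a statistical manifold equals the number of free
(independent) real parameters of the model. For a product of independent
blocks the parameter counts add.
- 6-variate normal: 6 (mean) + 6*7/2 = 21 (symmetric covariance) = 27.
- exponential (lambda): 1.
- Bernoulli (p): 1.
- 5-variate normal: 5 (mean) + 5*6/2 = 15 (symmetric covariance) = 20.
Total = 27 + 1 + 1 + 20 = 49.
Dimension = 49

49


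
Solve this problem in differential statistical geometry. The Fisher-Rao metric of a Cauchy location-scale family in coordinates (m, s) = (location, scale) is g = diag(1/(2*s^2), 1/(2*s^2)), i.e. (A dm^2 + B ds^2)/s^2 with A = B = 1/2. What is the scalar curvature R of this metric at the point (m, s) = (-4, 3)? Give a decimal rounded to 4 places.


The metric has the form g = (A dm^2 + B ds^2)/s^2 with A = 1/2, B = 1/2.
Substitute u = sqrt(A/B)*m: g = B*(du^2 + ds^2)/s^2, i.e. B times the
Poincare upper half-plane metric, which has constant Gaussian curvature -1.
Scaling a 2D metric by a constant c divides the Gaussian curvature by c,
so K = -1/B = -1/(1/2) = -2.0000 everywhere (the point (m, s) = (-4, 3) is irrelevant:
the curvature is constant).
Scalar curvature in dimension 2: R = 2K = -2/(1/2) = -4.0000.

-4.0000
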